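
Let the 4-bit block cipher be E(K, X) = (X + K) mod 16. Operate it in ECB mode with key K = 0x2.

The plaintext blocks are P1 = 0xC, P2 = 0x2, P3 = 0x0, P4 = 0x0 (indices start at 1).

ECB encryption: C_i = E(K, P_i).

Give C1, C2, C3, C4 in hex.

C1: E(K, 0xC) = 0xE.
C2: E(K, 0x2) = 0x4.
C3: E(K, 0x0) = 0x2.
C4: E(K, 0x0) = 0x2.

C1 = 0xE, C2 = 0x4, C3 = 0x2, C4 = 0x2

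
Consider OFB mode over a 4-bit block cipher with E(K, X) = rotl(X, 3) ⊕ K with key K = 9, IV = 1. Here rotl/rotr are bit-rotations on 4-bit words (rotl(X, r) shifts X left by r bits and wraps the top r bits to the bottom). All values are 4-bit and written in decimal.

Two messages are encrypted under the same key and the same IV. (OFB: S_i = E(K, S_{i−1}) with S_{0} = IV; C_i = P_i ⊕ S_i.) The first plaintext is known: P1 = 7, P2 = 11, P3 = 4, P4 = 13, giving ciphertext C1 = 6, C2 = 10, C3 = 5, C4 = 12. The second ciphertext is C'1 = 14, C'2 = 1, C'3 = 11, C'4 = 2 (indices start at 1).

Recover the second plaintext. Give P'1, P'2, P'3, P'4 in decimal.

In OFB with a reused IV, both messages share the same keystream S_i, so C_i ⊕ C'_i = P_i ⊕ P'_i and thus P'_i = P_i ⊕ C_i ⊕ C'_i.
P'1: 7 ⊕ 6 ⊕ 14 = 15.
P'2: 11 ⊕ 10 ⊕ 1 = 0.
P'3: 4 ⊕ 5 ⊕ 11 = 10.
P'4: 13 ⊕ 12 ⊕ 2 = 3.

P'1 = 15, P'2 = 0, P'3 = 10, P'4 = 3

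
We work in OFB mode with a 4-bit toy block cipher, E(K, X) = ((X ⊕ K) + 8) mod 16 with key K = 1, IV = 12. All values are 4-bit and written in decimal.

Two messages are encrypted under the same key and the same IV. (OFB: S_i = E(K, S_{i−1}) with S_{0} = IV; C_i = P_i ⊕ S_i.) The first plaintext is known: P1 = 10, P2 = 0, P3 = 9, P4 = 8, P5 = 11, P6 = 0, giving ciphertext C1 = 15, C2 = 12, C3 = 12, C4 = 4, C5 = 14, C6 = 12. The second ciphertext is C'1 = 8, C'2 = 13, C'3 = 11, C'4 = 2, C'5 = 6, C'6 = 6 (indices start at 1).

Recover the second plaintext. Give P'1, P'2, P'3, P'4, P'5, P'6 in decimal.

In OFB with a reused IV, both messages share the same keystream S_i, so C_i ⊕ C'_i = P_i ⊕ P'_i and thus P'_i = P_i ⊕ C_i ⊕ C'_i.
P'1: 10 ⊕ 15 ⊕ 8 = 13.
P'2: 0 ⊕ 12 ⊕ 13 = 1.
P'3: 9 ⊕ 12 ⊕ 11 = 14.
P'4: 8 ⊕ 4 ⊕ 2 = 14.
P'5: 11 ⊕ 14 ⊕ 6 = 3.
P'6: 0 ⊕ 12 ⊕ 6 = 10.

P'1 = 13, P'2 = 1, P'3 = 14, P'4 = 14, P'5 = 3, P'6 = 10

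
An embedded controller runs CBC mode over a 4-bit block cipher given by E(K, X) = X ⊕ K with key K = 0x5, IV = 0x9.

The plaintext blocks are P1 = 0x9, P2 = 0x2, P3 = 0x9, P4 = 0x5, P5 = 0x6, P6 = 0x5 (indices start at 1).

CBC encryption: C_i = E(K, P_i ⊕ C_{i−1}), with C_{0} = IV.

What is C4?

C1: P1 ⊕ 0x9 = 0x0; E(K, 0x0) = 0x5.
C2: P2 ⊕ 0x5 = 0x7; E(K, 0x7) = 0x2.
C3: P3 ⊕ 0x2 = 0xB; E(K, 0xB) = 0xE.
C4: P4 ⊕ 0xE = 0xB; E(K, 0xB) = 0xE.

C4 = 0xE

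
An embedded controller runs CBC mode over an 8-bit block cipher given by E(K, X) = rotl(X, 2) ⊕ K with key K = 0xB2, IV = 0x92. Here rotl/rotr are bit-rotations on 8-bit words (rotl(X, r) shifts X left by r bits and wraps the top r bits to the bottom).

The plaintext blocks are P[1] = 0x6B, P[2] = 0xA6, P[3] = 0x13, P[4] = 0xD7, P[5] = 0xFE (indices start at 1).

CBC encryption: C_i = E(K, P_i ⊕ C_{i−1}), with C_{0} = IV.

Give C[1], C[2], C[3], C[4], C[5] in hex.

C[1] = 0x55, C[2] = 0x7D, C[3] = 0x0B, C[4] = 0xC1, C[5] = 0x4E

C[1]: P[1] ⊕ 0x92 = 0xF9; E(K, 0xF9) = 0x55.
C[2]: P[2] ⊕ 0x55 = 0xF3; E(K, 0xF3) = 0x7D.
C[3]: P[3] ⊕ 0x7D = 0x6E; E(K, 0x6E) = 0x0B.
C[4]: P[4] ⊕ 0x0B = 0xDC; E(K, 0xDC) = 0xC1.
C[5]: P[5] ⊕ 0xC1 = 0x3F; E(K, 0x3F) = 0x4E.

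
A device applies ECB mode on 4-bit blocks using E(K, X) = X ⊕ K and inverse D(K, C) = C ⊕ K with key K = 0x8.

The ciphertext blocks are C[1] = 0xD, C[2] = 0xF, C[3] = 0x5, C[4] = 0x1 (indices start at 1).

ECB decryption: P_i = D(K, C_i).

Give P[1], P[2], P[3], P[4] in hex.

P[1] = 0x5, P[2] = 0x7, P[3] = 0xD, P[4] = 0x9

P[1]: D(K, 0xD) = 0x5.
P[2]: D(K, 0xF) = 0x7.
P[3]: D(K, 0x5) = 0xD.
P[4]: D(K, 0x1) = 0x9.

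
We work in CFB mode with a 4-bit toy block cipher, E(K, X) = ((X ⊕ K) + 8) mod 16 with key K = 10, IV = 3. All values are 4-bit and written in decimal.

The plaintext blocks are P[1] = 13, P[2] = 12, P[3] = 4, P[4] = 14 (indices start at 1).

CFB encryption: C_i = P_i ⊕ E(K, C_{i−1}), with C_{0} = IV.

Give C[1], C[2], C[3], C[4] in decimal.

C[1]: E(K, 3) = 1; 13 ⊕ 1 = 12.
C[2]: E(K, 12) = 14; 12 ⊕ 14 = 2.
C[3]: E(K, 2) = 0; 4 ⊕ 0 = 4.
C[4]: E(K, 4) = 6; 14 ⊕ 6 = 8.

C[1] = 12, C[2] = 2, C[3] = 4, C[4] = 8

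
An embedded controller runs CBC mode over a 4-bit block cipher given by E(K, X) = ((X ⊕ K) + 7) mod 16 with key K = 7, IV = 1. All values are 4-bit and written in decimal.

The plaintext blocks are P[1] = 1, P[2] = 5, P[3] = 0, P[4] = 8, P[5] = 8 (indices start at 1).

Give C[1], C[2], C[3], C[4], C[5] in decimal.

C[1] = 14, C[2] = 3, C[3] = 11, C[4] = 11, C[5] = 11

CBC encryption: C_i = E(K, P_i ⊕ C_{i−1}), with C_{0} = IV.
C[1]: P[1] ⊕ 1 = 0; E(K, 0) = 14.
C[2]: P[2] ⊕ 14 = 11; E(K, 11) = 3.
C[3]: P[3] ⊕ 3 = 3; E(K, 3) = 11.
C[4]: P[4] ⊕ 11 = 3; E(K, 3) = 11.
C[5]: P[5] ⊕ 11 = 3; E(K, 3) = 11.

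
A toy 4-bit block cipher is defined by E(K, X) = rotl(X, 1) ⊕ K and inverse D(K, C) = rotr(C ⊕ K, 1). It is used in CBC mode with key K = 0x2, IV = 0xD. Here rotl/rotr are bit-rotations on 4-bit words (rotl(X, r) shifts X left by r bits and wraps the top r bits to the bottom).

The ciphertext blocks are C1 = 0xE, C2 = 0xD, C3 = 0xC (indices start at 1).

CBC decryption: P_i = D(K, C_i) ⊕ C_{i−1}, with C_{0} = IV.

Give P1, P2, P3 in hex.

P1: D(K, 0xE) = 0x6; 0x6 ⊕ 0xD = 0xB.
P2: D(K, 0xD) = 0xF; 0xF ⊕ 0xE = 0x1.
P3: D(K, 0xC) = 0x7; 0x7 ⊕ 0xD = 0xA.

P1 = 0xB, P2 = 0x1, P3 = 0xA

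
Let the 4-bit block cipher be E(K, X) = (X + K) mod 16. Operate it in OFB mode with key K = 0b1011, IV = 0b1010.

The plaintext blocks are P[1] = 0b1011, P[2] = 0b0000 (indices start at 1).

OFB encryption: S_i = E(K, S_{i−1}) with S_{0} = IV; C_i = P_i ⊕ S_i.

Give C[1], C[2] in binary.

C[1]: S = E(K, 0b1010) = 0b0101; 0b1011 ⊕ 0b0101 = 0b1110.
C[2]: S = E(K, 0b0101) = 0b0000; 0b0000 ⊕ 0b0000 = 0b0000.

C[1] = 0b1110, C[2] = 0b0000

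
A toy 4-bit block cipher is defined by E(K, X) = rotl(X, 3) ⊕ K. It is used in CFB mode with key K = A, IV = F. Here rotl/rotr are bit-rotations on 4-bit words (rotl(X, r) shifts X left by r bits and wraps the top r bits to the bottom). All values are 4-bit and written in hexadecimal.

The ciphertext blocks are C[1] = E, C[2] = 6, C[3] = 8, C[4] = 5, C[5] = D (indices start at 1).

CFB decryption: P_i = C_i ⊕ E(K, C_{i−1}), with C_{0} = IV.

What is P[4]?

P[4]: E(K, 8) = E; 5 ⊕ E = B.

P[4] = B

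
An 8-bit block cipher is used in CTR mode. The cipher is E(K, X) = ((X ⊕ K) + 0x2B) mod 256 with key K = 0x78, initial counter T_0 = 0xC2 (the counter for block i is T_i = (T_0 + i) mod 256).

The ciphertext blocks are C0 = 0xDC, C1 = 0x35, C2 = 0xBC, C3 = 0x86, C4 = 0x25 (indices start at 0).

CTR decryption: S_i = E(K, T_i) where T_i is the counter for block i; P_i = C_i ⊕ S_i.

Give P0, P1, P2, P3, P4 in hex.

P0: T = 0xC2, S = E(K, T) = 0xE5; 0xDC ⊕ 0xE5 = 0x39.
P1: T = 0xC3, S = E(K, T) = 0xE6; 0x35 ⊕ 0xE6 = 0xD3.
P2: T = 0xC4, S = E(K, T) = 0xE7; 0xBC ⊕ 0xE7 = 0x5B.
P3: T = 0xC5, S = E(K, T) = 0xE8; 0x86 ⊕ 0xE8 = 0x6E.
P4: T = 0xC6, S = E(K, T) = 0xE9; 0x25 ⊕ 0xE9 = 0xCC.

P0 = 0x39, P1 = 0xD3, P2 = 0x5B, P3 = 0x6E, P4 = 0xCC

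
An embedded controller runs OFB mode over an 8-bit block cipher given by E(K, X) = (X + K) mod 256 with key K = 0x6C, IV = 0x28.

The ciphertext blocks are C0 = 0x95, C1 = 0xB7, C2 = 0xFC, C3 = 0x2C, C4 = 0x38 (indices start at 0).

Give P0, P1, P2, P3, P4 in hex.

OFB decryption: S_i = E(K, S_{i−1}) with S_{−1} = IV; P_i = C_i ⊕ S_i.
P0: S = E(K, 0x28) = 0x94; 0x95 ⊕ 0x94 = 0x01.
P1: S = E(K, 0x94) = 0x00; 0xB7 ⊕ 0x00 = 0xB7.
P2: S = E(K, 0x00) = 0x6C; 0xFC ⊕ 0x6C = 0x90.
P3: S = E(K, 0x6C) = 0xD8; 0x2C ⊕ 0xD8 = 0xF4.
P4: S = E(K, 0xD8) = 0x44; 0x38 ⊕ 0x44 = 0x7C.

P0 = 0x01, P1 = 0xB7, P2 = 0x90, P3 = 0xF4, P4 = 0x7C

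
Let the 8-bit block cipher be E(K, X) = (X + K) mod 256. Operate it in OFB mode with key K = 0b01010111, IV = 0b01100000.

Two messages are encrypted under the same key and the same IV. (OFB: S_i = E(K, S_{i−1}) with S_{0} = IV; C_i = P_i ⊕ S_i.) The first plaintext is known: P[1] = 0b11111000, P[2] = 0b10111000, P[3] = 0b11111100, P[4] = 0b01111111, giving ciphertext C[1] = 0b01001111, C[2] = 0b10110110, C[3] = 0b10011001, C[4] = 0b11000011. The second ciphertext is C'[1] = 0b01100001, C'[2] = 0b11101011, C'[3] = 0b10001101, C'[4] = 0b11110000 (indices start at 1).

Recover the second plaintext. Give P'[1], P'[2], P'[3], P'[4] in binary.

In OFB with a reused IV, both messages share the same keystream S_i, so C_i ⊕ C'_i = P_i ⊕ P'_i and thus P'_i = P_i ⊕ C_i ⊕ C'_i.
P'[1]: 0b11111000 ⊕ 0b01001111 ⊕ 0b01100001 = 0b11010110.
P'[2]: 0b10111000 ⊕ 0b10110110 ⊕ 0b11101011 = 0b11100101.
P'[3]: 0b11111100 ⊕ 0b10011001 ⊕ 0b10001101 = 0b11101000.
P'[4]: 0b01111111 ⊕ 0b11000011 ⊕ 0b11110000 = 0b01001100.

P'[1] = 0b11010110, P'[2] = 0b11100101, P'[3] = 0b11101000, P'[4] = 0b01001100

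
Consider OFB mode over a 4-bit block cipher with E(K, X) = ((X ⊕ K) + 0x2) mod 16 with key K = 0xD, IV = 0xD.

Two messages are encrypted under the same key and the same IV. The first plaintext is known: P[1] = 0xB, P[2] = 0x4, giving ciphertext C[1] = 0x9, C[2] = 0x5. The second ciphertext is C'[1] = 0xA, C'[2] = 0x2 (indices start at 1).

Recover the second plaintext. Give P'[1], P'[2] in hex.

P'[1] = 0x8, P'[2] = 0x3

In OFB with a reused IV, both messages share the same keystream S_i, so C_i ⊕ C'_i = P_i ⊕ P'_i and thus P'_i = P_i ⊕ C_i ⊕ C'_i.
P'[1]: 0xB ⊕ 0x9 ⊕ 0xA = 0x8.
P'[2]: 0x4 ⊕ 0x5 ⊕ 0x2 = 0x3.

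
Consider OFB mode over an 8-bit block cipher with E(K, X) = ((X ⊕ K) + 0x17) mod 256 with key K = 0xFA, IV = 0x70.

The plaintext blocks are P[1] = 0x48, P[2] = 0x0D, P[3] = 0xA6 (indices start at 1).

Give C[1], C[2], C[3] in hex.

OFB encryption: S_i = E(K, S_{i−1}) with S_{0} = IV; C_i = P_i ⊕ S_i.
C[1]: S = E(K, 0x70) = 0xA1; 0x48 ⊕ 0xA1 = 0xE9.
C[2]: S = E(K, 0xA1) = 0x72; 0x0D ⊕ 0x72 = 0x7F.
C[3]: S = E(K, 0x72) = 0x9F; 0xA6 ⊕ 0x9F = 0x39.

C[1] = 0xE9, C[2] = 0x7F, C[3] = 0x39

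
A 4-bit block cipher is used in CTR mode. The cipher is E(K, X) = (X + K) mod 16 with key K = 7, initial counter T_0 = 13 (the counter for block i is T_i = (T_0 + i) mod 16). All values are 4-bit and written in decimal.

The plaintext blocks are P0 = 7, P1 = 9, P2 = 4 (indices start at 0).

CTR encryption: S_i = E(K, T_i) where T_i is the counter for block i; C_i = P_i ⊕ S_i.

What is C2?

C2 = 2

C0: T = 13, S = E(K, T) = 4; 7 ⊕ 4 = 3.
C1: T = 14, S = E(K, T) = 5; 9 ⊕ 5 = 12.
C2: T = 15, S = E(K, T) = 6; 4 ⊕ 6 = 2.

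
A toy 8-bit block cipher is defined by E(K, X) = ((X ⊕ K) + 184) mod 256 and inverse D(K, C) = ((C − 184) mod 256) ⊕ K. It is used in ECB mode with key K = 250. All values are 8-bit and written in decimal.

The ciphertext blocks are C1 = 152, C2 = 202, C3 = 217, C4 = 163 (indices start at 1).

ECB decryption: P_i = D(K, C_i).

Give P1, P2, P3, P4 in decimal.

P1: D(K, 152) = 26.
P2: D(K, 202) = 232.
P3: D(K, 217) = 219.
P4: D(K, 163) = 17.

P1 = 26, P2 = 232, P3 = 219, P4 = 17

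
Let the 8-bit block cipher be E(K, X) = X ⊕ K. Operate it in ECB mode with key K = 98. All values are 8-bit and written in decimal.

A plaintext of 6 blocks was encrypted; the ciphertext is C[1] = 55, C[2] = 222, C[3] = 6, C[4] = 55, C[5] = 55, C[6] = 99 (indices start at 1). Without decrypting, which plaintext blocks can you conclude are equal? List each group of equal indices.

ECB encrypts each block independently with the same key, so equal ciphertext blocks imply equal plaintext blocks.
C[1] = C[4] = C[5] = 55, so P[1] = P[4] = P[5].

P[1] = P[4] = P[5]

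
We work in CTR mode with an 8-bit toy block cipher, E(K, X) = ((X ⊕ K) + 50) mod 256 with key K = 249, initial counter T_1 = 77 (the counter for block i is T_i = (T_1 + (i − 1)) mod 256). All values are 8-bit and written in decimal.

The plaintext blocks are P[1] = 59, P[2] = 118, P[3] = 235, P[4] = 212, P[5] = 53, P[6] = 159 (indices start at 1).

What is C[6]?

C[6] = 66

CTR encryption: S_i = E(K, T_i) where T_i is the counter for block i; C_i = P_i ⊕ S_i.
C[1]: T = 77, S = E(K, T) = 230; 59 ⊕ 230 = 221.
C[2]: T = 78, S = E(K, T) = 233; 118 ⊕ 233 = 159.
C[3]: T = 79, S = E(K, T) = 232; 235 ⊕ 232 = 3.
C[4]: T = 80, S = E(K, T) = 219; 212 ⊕ 219 = 15.
C[5]: T = 81, S = E(K, T) = 218; 53 ⊕ 218 = 239.
C[6]: T = 82, S = E(K, T) = 221; 159 ⊕ 221 = 66.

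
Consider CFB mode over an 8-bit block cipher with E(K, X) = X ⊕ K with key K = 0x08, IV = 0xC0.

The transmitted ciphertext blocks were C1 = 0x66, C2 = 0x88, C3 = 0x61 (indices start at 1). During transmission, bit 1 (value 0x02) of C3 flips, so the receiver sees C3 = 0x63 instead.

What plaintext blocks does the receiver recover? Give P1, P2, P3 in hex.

P1 = 0xAE, P2 = 0xE6, P3 = 0xE3

CFB decryption: P_i = C_i ⊕ E(K, C_{i−1}), with C_{0} = IV.
Only C3 changed, to 0x63. In CFB, a change in C_i flips the same bit in P_i and garbles P_{i+1}. Decrypting the received ciphertext:
P1: E(K, 0xC0) = 0xC8; 0x66 ⊕ 0xC8 = 0xAE.
P2: E(K, 0x66) = 0x6E; 0x88 ⊕ 0x6E = 0xE6.
P3: E(K, 0x88) = 0x80; 0x63 ⊕ 0x80 = 0xE3.
Blocks that differ from the original plaintext: P3.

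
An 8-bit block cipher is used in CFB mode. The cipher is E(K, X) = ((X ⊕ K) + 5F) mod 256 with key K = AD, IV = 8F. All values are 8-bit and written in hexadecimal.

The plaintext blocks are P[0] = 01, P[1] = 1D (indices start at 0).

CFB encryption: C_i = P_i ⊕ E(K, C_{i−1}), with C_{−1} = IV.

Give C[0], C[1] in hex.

C[0] = 80, C[1] = 91

C[0]: E(K, 8F) = 81; 01 ⊕ 81 = 80.
C[1]: E(K, 80) = 8C; 1D ⊕ 8C = 91.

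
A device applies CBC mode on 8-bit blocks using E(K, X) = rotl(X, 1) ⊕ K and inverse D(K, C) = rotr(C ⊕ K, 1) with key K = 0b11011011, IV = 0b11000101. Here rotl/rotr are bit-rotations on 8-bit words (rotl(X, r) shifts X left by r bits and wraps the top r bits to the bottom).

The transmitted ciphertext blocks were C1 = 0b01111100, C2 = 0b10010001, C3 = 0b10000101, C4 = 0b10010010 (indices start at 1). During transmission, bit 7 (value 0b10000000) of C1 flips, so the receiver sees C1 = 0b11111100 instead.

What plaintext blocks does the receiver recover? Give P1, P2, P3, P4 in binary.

CBC decryption: P_i = D(K, C_i) ⊕ C_{i−1}, with C_{0} = IV.
Only C1 changed, to 0b11111100. In CBC, a change in C_i garbles P_i and flips the same bit in P_{i+1}. Decrypting the received ciphertext:
P1: D(K, 0b11111100) = 0b10010011; 0b10010011 ⊕ 0b11000101 = 0b01010110.
P2: D(K, 0b10010001) = 0b00100101; 0b00100101 ⊕ 0b11111100 = 0b11011001.
P3: D(K, 0b10000101) = 0b00101111; 0b00101111 ⊕ 0b10010001 = 0b10111110.
P4: D(K, 0b10010010) = 0b10100100; 0b10100100 ⊕ 0b10000101 = 0b00100001.
Blocks that differ from the original plaintext: P1, P2.

P1 = 0b01010110, P2 = 0b11011001, P3 = 0b10111110, P4 = 0b00100001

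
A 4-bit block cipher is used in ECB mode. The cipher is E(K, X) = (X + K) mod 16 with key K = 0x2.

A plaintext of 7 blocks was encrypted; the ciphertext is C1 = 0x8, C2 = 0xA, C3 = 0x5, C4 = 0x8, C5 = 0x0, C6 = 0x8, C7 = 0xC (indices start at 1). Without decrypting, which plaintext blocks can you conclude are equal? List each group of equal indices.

P1 = P4 = P6

ECB encrypts each block independently with the same key, so equal ciphertext blocks imply equal plaintext blocks.
C1 = C4 = C6 = 0x8, so P1 = P4 = P6.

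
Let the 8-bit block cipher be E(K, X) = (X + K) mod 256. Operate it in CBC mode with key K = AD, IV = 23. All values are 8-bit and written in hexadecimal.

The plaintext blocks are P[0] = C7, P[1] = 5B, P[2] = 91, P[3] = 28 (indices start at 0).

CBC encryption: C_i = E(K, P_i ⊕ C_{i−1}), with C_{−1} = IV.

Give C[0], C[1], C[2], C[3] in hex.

C[0] = 91, C[1] = 77, C[2] = 93, C[3] = 68

C[0]: P[0] ⊕ 23 = E4; E(K, E4) = 91.
C[1]: P[1] ⊕ 91 = CA; E(K, CA) = 77.
C[2]: P[2] ⊕ 77 = E6; E(K, E6) = 93.
C[3]: P[3] ⊕ 93 = BB; E(K, BB) = 68.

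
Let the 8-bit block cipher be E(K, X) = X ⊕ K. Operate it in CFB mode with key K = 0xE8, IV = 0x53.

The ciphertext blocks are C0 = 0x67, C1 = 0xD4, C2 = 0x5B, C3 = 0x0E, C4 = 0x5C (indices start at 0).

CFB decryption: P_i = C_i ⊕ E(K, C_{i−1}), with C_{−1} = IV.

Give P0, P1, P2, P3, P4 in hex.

P0 = 0xDC, P1 = 0x5B, P2 = 0x67, P3 = 0xBD, P4 = 0xBA

P0: E(K, 0x53) = 0xBB; 0x67 ⊕ 0xBB = 0xDC.
P1: E(K, 0x67) = 0x8F; 0xD4 ⊕ 0x8F = 0x5B.
P2: E(K, 0xD4) = 0x3C; 0x5B ⊕ 0x3C = 0x67.
P3: E(K, 0x5B) = 0xB3; 0x0E ⊕ 0xB3 = 0xBD.
P4: E(K, 0x0E) = 0xE6; 0x5C ⊕ 0xE6 = 0xBA.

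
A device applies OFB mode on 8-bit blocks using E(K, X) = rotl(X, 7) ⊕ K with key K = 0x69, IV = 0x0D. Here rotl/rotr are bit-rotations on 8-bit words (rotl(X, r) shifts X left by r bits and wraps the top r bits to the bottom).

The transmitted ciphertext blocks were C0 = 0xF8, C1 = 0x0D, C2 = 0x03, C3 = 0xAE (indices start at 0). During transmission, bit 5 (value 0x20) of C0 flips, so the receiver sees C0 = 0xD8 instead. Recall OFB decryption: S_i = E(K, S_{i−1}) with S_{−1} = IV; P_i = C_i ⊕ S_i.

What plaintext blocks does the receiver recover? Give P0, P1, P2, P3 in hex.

Only C0 changed, to 0xD8. In OFB, a change in C_i flips the same bit in P_i only; the keystream is unaffected. Decrypting the received ciphertext:
P0: S = E(K, 0x0D) = 0xEF; 0xD8 ⊕ 0xEF = 0x37.
P1: S = E(K, 0xEF) = 0x9E; 0x0D ⊕ 0x9E = 0x93.
P2: S = E(K, 0x9E) = 0x26; 0x03 ⊕ 0x26 = 0x25.
P3: S = E(K, 0x26) = 0x7A; 0xAE ⊕ 0x7A = 0xD4.
Blocks that differ from the original plaintext: P0.

P0 = 0x37, P1 = 0x93, P2 = 0x25, P3 = 0xD4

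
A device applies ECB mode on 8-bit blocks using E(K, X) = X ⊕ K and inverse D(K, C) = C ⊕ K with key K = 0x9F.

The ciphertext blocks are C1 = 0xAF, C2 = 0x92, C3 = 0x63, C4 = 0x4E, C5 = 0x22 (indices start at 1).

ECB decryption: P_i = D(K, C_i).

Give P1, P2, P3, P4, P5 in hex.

P1: D(K, 0xAF) = 0x30.
P2: D(K, 0x92) = 0x0D.
P3: D(K, 0x63) = 0xFC.
P4: D(K, 0x4E) = 0xD1.
P5: D(K, 0x22) = 0xBD.

P1 = 0x30, P2 = 0x0D, P3 = 0xFC, P4 = 0xD1, P5 = 0xBD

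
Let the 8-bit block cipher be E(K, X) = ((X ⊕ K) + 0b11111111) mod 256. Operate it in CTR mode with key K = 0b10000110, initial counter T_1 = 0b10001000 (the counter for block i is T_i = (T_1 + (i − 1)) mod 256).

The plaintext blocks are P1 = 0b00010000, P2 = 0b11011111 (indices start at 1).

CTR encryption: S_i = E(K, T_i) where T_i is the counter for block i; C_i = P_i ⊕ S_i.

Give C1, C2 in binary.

C1 = 0b00011101, C2 = 0b11010001

C1: T = 0b10001000, S = E(K, T) = 0b00001101; 0b00010000 ⊕ 0b00001101 = 0b00011101.
C2: T = 0b10001001, S = E(K, T) = 0b00001110; 0b11011111 ⊕ 0b00001110 = 0b11010001.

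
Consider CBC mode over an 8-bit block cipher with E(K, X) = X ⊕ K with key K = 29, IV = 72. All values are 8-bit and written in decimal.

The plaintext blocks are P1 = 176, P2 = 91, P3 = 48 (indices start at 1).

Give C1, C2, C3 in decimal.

C1 = 229, C2 = 163, C3 = 142

CBC encryption: C_i = E(K, P_i ⊕ C_{i−1}), with C_{0} = IV.
C1: P1 ⊕ 72 = 248; E(K, 248) = 229.
C2: P2 ⊕ 229 = 190; E(K, 190) = 163.
C3: P3 ⊕ 163 = 147; E(K, 147) = 142.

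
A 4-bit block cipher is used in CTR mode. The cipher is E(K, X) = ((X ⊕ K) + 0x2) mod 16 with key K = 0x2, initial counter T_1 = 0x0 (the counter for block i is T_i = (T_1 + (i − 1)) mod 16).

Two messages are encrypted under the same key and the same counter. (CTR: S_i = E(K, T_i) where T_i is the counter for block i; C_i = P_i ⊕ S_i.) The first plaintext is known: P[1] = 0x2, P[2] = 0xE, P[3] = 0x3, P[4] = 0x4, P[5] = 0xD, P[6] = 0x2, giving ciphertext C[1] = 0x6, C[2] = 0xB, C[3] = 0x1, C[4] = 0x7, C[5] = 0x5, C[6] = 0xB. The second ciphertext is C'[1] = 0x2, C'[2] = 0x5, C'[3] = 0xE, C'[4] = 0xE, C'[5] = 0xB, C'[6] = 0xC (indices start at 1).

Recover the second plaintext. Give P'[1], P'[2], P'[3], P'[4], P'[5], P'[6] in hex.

P'[1] = 0x6, P'[2] = 0x0, P'[3] = 0xC, P'[4] = 0xD, P'[5] = 0x3, P'[6] = 0x5

In CTR with a reused counter, both messages share the same keystream S_i, so C_i ⊕ C'_i = P_i ⊕ P'_i and thus P'_i = P_i ⊕ C_i ⊕ C'_i.
P'[1]: 0x2 ⊕ 0x6 ⊕ 0x2 = 0x6.
P'[2]: 0xE ⊕ 0xB ⊕ 0x5 = 0x0.
P'[3]: 0x3 ⊕ 0x1 ⊕ 0xE = 0xC.
P'[4]: 0x4 ⊕ 0x7 ⊕ 0xE = 0xD.
P'[5]: 0xD ⊕ 0x5 ⊕ 0xB = 0x3.
P'[6]: 0x2 ⊕ 0xB ⊕ 0xC = 0x5.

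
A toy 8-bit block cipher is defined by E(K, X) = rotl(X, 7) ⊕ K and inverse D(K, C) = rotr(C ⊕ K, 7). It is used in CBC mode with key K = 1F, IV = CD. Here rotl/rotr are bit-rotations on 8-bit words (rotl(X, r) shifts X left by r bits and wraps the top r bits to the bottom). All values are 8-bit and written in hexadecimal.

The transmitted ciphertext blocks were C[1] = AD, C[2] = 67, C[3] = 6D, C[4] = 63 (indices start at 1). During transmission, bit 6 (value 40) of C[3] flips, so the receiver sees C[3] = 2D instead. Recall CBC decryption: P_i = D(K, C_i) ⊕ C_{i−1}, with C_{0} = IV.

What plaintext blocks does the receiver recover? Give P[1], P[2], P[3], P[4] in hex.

Only C[3] changed, to 2D. In CBC, a change in C_i garbles P_i and flips the same bit in P_{i+1}. Decrypting the received ciphertext:
P[1]: D(K, AD) = 65; 65 ⊕ CD = A8.
P[2]: D(K, 67) = F0; F0 ⊕ AD = 5D.
P[3]: D(K, 2D) = 64; 64 ⊕ 67 = 03.
P[4]: D(K, 63) = F8; F8 ⊕ 2D = D5.
Blocks that differ from the original plaintext: P[3], P[4].

P[1] = A8, P[2] = 5D, P[3] = 03, P[4] = D5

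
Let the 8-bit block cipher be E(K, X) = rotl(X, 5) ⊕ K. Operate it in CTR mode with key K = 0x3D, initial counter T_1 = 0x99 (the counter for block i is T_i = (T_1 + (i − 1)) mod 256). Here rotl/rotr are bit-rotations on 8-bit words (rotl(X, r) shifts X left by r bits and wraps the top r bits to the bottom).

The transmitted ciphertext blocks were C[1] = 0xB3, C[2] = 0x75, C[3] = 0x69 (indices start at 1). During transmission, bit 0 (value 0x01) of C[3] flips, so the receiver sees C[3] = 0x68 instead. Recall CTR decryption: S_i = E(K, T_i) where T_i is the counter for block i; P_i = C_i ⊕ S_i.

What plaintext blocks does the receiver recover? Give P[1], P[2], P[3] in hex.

Only C[3] changed, to 0x68. In CTR, a change in C_i flips the same bit in P_i only; the keystream is unaffected. Decrypting the received ciphertext:
P[1]: T = 0x99, S = E(K, T) = 0x0E; 0xB3 ⊕ 0x0E = 0xBD.
P[2]: T = 0x9A, S = E(K, T) = 0x6E; 0x75 ⊕ 0x6E = 0x1B.
P[3]: T = 0x9B, S = E(K, T) = 0x4E; 0x68 ⊕ 0x4E = 0x26.
Blocks that differ from the original plaintext: P[3].

P[1] = 0xBD, P[2] = 0x1B, P[3] = 0x26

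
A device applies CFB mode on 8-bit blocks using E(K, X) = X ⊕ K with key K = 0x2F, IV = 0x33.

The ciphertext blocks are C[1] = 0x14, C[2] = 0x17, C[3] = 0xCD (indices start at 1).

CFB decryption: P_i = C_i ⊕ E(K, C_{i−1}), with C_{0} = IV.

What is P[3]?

P[3]: E(K, 0x17) = 0x38; 0xCD ⊕ 0x38 = 0xF5.

P[3] = 0xF5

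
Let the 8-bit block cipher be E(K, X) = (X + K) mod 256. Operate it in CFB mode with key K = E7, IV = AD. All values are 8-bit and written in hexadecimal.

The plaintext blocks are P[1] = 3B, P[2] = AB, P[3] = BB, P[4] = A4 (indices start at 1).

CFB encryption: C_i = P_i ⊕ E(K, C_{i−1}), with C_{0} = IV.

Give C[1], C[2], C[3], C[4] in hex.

C[1] = AF, C[2] = 3D, C[3] = 9F, C[4] = 22

C[1]: E(K, AD) = 94; 3B ⊕ 94 = AF.
C[2]: E(K, AF) = 96; AB ⊕ 96 = 3D.
C[3]: E(K, 3D) = 24; BB ⊕ 24 = 9F.
C[4]: E(K, 9F) = 86; A4 ⊕ 86 = 22.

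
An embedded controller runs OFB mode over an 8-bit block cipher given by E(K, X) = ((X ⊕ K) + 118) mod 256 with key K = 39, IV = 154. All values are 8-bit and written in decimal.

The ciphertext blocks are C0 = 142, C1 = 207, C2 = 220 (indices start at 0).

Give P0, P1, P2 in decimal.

P0 = 189, P1 = 69, P2 = 255

OFB decryption: S_i = E(K, S_{i−1}) with S_{−1} = IV; P_i = C_i ⊕ S_i.
P0: S = E(K, 154) = 51; 142 ⊕ 51 = 189.
P1: S = E(K, 51) = 138; 207 ⊕ 138 = 69.
P2: S = E(K, 138) = 35; 220 ⊕ 35 = 255.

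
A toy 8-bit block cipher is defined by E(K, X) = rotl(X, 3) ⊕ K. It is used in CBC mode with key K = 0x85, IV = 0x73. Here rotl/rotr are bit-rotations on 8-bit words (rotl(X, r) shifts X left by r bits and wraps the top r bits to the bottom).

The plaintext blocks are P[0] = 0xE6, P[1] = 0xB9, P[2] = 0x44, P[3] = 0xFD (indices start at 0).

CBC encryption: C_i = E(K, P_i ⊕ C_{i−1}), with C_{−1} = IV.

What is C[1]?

C[0]: P[0] ⊕ 0x73 = 0x95; E(K, 0x95) = 0x29.
C[1]: P[1] ⊕ 0x29 = 0x90; E(K, 0x90) = 0x01.

C[1] = 0x01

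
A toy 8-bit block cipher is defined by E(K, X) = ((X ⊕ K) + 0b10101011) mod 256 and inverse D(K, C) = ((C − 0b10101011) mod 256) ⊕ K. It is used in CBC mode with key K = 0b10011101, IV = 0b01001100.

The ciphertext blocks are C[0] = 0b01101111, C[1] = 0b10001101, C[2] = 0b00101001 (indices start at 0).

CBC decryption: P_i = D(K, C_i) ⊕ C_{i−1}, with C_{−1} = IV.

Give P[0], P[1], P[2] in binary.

P[0]: D(K, 0b01101111) = 0b01011001; 0b01011001 ⊕ 0b01001100 = 0b00010101.
P[1]: D(K, 0b10001101) = 0b01111111; 0b01111111 ⊕ 0b01101111 = 0b00010000.
P[2]: D(K, 0b00101001) = 0b11100011; 0b11100011 ⊕ 0b10001101 = 0b01101110.

P[0] = 0b00010101, P[1] = 0b00010000, P[2] = 0b01101110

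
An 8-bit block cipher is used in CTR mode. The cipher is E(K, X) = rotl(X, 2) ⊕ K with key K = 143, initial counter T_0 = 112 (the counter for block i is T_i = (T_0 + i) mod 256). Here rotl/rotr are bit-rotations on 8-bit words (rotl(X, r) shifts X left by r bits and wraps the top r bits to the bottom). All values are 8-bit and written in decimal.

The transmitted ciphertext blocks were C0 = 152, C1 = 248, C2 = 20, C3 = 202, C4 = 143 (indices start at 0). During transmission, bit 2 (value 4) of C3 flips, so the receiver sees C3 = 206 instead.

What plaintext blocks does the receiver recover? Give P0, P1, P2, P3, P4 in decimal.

P0 = 214, P1 = 178, P2 = 82, P3 = 140, P4 = 209

CTR decryption: S_i = E(K, T_i) where T_i is the counter for block i; P_i = C_i ⊕ S_i.
Only C3 changed, to 206. In CTR, a change in C_i flips the same bit in P_i only; the keystream is unaffected. Decrypting the received ciphertext:
P0: T = 112, S = E(K, T) = 78; 152 ⊕ 78 = 214.
P1: T = 113, S = E(K, T) = 74; 248 ⊕ 74 = 178.
P2: T = 114, S = E(K, T) = 70; 20 ⊕ 70 = 82.
P3: T = 115, S = E(K, T) = 66; 206 ⊕ 66 = 140.
P4: T = 116, S = E(K, T) = 94; 143 ⊕ 94 = 209.
Blocks that differ from the original plaintext: P3.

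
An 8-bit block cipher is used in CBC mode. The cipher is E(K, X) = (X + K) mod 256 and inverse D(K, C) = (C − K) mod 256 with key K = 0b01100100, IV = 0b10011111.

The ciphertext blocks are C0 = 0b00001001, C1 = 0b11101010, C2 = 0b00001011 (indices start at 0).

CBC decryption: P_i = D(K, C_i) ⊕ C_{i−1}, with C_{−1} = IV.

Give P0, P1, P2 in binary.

P0 = 0b00111010, P1 = 0b10001111, P2 = 0b01001101

P0: D(K, 0b00001001) = 0b10100101; 0b10100101 ⊕ 0b10011111 = 0b00111010.
P1: D(K, 0b11101010) = 0b10000110; 0b10000110 ⊕ 0b00001001 = 0b10001111.
P2: D(K, 0b00001011) = 0b10100111; 0b10100111 ⊕ 0b11101010 = 0b01001101.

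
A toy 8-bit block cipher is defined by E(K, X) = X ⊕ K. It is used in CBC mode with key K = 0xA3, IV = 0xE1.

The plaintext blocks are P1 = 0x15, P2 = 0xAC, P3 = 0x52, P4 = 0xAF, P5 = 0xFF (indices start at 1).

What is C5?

CBC encryption: C_i = E(K, P_i ⊕ C_{i−1}), with C_{0} = IV.
C1: P1 ⊕ 0xE1 = 0xF4; E(K, 0xF4) = 0x57.
C2: P2 ⊕ 0x57 = 0xFB; E(K, 0xFB) = 0x58.
C3: P3 ⊕ 0x58 = 0x0A; E(K, 0x0A) = 0xA9.
C4: P4 ⊕ 0xA9 = 0x06; E(K, 0x06) = 0xA5.
C5: P5 ⊕ 0xA5 = 0x5A; E(K, 0x5A) = 0xF9.

C5 = 0xF9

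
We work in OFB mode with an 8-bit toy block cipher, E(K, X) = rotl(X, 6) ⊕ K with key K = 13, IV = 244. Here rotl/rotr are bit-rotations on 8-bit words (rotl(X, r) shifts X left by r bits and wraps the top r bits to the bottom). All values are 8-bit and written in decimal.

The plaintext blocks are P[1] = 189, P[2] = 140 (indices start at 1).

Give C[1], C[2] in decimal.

OFB encryption: S_i = E(K, S_{i−1}) with S_{0} = IV; C_i = P_i ⊕ S_i.
C[1]: S = E(K, 244) = 48; 189 ⊕ 48 = 141.
C[2]: S = E(K, 48) = 1; 140 ⊕ 1 = 141.

C[1] = 141, C[2] = 141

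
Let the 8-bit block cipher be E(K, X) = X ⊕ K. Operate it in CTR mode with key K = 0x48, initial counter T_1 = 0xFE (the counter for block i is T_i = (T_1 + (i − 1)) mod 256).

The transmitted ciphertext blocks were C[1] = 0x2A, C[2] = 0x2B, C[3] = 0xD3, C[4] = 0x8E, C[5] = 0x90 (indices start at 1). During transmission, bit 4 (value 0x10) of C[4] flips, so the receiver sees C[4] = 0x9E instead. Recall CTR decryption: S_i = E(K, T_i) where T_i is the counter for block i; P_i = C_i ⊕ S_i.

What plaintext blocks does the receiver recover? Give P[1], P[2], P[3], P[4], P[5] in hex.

Only C[4] changed, to 0x9E. In CTR, a change in C_i flips the same bit in P_i only; the keystream is unaffected. Decrypting the received ciphertext:
P[1]: T = 0xFE, S = E(K, T) = 0xB6; 0x2A ⊕ 0xB6 = 0x9C.
P[2]: T = 0xFF, S = E(K, T) = 0xB7; 0x2B ⊕ 0xB7 = 0x9C.
P[3]: T = 0x00, S = E(K, T) = 0x48; 0xD3 ⊕ 0x48 = 0x9B.
P[4]: T = 0x01, S = E(K, T) = 0x49; 0x9E ⊕ 0x49 = 0xD7.
P[5]: T = 0x02, S = E(K, T) = 0x4A; 0x90 ⊕ 0x4A = 0xDA.
Blocks that differ from the original plaintext: P[4].

P[1] = 0x9C, P[2] = 0x9C, P[3] = 0x9B, P[4] = 0xD7, P[5] = 0xDA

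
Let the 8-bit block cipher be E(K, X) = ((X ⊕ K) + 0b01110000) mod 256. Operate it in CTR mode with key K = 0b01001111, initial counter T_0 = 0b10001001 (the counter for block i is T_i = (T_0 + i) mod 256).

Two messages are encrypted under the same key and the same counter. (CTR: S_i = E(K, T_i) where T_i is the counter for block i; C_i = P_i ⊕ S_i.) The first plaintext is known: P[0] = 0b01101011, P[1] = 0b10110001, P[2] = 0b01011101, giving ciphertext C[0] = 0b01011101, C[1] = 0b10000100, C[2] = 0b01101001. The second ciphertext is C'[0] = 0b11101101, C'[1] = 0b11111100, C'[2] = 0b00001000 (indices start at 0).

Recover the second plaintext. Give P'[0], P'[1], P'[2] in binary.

P'[0] = 0b11011011, P'[1] = 0b11001001, P'[2] = 0b00111100

In CTR with a reused counter, both messages share the same keystream S_i, so C_i ⊕ C'_i = P_i ⊕ P'_i and thus P'_i = P_i ⊕ C_i ⊕ C'_i.
P'[0]: 0b01101011 ⊕ 0b01011101 ⊕ 0b11101101 = 0b11011011.
P'[1]: 0b10110001 ⊕ 0b10000100 ⊕ 0b11111100 = 0b11001001.
P'[2]: 0b01011101 ⊕ 0b01101001 ⊕ 0b00001000 = 0b00111100.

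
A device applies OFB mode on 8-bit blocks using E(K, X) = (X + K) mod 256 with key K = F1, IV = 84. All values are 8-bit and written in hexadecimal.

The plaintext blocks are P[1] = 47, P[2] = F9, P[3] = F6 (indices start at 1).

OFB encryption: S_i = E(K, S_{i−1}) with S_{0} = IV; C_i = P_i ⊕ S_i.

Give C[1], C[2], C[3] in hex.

C[1] = 32, C[2] = 9F, C[3] = A1

C[1]: S = E(K, 84) = 75; 47 ⊕ 75 = 32.
C[2]: S = E(K, 75) = 66; F9 ⊕ 66 = 9F.
C[3]: S = E(K, 66) = 57; F6 ⊕ 57 = A1.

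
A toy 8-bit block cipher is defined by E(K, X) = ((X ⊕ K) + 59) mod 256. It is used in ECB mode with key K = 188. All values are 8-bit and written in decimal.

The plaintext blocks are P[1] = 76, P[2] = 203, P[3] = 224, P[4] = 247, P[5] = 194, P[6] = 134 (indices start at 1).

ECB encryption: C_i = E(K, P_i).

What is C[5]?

C[5] = 185

C[5]: E(K, 194) = 185.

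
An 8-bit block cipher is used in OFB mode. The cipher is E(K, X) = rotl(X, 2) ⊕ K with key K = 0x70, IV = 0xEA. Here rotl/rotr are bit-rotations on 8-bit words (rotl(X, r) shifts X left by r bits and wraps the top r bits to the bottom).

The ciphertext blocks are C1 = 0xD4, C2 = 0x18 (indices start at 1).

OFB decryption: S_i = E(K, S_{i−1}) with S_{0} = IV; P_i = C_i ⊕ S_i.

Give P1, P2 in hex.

P1: S = E(K, 0xEA) = 0xDB; 0xD4 ⊕ 0xDB = 0x0F.
P2: S = E(K, 0xDB) = 0x1F; 0x18 ⊕ 0x1F = 0x07.

P1 = 0x0F, P2 = 0x07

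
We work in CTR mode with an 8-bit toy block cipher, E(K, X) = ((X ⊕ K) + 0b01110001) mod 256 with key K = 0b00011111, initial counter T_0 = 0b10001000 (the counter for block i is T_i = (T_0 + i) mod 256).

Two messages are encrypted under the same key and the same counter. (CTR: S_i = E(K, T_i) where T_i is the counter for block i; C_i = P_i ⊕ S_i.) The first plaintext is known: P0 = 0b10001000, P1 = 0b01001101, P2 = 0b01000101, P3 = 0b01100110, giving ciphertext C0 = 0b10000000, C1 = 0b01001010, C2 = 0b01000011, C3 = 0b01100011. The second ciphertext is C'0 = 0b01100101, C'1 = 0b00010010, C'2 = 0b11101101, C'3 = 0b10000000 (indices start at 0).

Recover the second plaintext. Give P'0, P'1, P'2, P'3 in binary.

P'0 = 0b01101101, P'1 = 0b00010101, P'2 = 0b11101011, P'3 = 0b10000101

In CTR with a reused counter, both messages share the same keystream S_i, so C_i ⊕ C'_i = P_i ⊕ P'_i and thus P'_i = P_i ⊕ C_i ⊕ C'_i.
P'0: 0b10001000 ⊕ 0b10000000 ⊕ 0b01100101 = 0b01101101.
P'1: 0b01001101 ⊕ 0b01001010 ⊕ 0b00010010 = 0b00010101.
P'2: 0b01000101 ⊕ 0b01000011 ⊕ 0b11101101 = 0b11101011.
P'3: 0b01100110 ⊕ 0b01100011 ⊕ 0b10000000 = 0b10000101.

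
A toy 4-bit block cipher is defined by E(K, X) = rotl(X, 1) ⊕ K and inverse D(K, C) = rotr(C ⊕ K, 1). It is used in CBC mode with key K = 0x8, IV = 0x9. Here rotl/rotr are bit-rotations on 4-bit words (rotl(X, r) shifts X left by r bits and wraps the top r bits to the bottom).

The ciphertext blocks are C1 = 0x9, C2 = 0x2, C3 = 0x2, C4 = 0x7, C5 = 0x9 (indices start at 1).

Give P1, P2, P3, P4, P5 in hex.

CBC decryption: P_i = D(K, C_i) ⊕ C_{i−1}, with C_{0} = IV.
P1: D(K, 0x9) = 0x8; 0x8 ⊕ 0x9 = 0x1.
P2: D(K, 0x2) = 0x5; 0x5 ⊕ 0x9 = 0xC.
P3: D(K, 0x2) = 0x5; 0x5 ⊕ 0x2 = 0x7.
P4: D(K, 0x7) = 0xF; 0xF ⊕ 0x2 = 0xD.
P5: D(K, 0x9) = 0x8; 0x8 ⊕ 0x7 = 0xF.

P1 = 0x1, P2 = 0xC, P3 = 0x7, P4 = 0xD, P5 = 0xF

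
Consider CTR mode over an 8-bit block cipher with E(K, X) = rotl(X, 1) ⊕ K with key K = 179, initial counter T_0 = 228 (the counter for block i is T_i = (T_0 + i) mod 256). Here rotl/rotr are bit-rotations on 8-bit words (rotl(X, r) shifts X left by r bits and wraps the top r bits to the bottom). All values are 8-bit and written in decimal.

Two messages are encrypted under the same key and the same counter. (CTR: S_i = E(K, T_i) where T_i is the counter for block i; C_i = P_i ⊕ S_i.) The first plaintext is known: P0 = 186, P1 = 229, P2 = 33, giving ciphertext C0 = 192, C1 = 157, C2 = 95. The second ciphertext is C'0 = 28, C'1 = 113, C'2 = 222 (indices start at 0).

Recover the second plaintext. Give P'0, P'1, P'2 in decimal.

In CTR with a reused counter, both messages share the same keystream S_i, so C_i ⊕ C'_i = P_i ⊕ P'_i and thus P'_i = P_i ⊕ C_i ⊕ C'_i.
P'0: 186 ⊕ 192 ⊕ 28 = 102.
P'1: 229 ⊕ 157 ⊕ 113 = 9.
P'2: 33 ⊕ 95 ⊕ 222 = 160.

P'0 = 102, P'1 = 9, P'2 = 160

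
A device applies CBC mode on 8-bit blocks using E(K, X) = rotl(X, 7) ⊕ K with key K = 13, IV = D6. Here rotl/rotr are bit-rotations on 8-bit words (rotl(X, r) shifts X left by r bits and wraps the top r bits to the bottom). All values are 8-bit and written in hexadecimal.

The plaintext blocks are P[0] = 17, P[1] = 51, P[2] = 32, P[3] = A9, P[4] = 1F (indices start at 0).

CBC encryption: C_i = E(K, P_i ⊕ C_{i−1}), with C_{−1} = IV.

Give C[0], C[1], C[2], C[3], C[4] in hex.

C[0] = F3, C[1] = 42, C[2] = 2B, C[3] = 52, C[4] = B5

C[0]: P[0] ⊕ D6 = C1; E(K, C1) = F3.
C[1]: P[1] ⊕ F3 = A2; E(K, A2) = 42.
C[2]: P[2] ⊕ 42 = 70; E(K, 70) = 2B.
C[3]: P[3] ⊕ 2B = 82; E(K, 82) = 52.
C[4]: P[4] ⊕ 52 = 4D; E(K, 4D) = B5.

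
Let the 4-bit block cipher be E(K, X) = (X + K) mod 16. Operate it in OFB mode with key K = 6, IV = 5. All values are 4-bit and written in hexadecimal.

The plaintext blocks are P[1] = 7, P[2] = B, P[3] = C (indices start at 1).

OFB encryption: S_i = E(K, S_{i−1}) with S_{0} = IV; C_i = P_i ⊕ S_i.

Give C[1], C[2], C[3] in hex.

C[1] = C, C[2] = A, C[3] = B

C[1]: S = E(K, 5) = B; 7 ⊕ B = C.
C[2]: S = E(K, B) = 1; B ⊕ 1 = A.
C[3]: S = E(K, 1) = 7; C ⊕ 7 = B.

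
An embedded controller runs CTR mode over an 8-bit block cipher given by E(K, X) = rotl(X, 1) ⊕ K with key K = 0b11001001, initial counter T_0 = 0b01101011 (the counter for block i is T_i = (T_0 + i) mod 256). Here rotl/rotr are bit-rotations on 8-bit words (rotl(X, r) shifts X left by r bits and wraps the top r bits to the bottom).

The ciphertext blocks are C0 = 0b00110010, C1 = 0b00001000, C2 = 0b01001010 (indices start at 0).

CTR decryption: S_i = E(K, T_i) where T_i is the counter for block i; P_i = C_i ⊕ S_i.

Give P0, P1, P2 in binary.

P0 = 0b00101101, P1 = 0b00011001, P2 = 0b01011001

P0: T = 0b01101011, S = E(K, T) = 0b00011111; 0b00110010 ⊕ 0b00011111 = 0b00101101.
P1: T = 0b01101100, S = E(K, T) = 0b00010001; 0b00001000 ⊕ 0b00010001 = 0b00011001.
P2: T = 0b01101101, S = E(K, T) = 0b00010011; 0b01001010 ⊕ 0b00010011 = 0b01011001.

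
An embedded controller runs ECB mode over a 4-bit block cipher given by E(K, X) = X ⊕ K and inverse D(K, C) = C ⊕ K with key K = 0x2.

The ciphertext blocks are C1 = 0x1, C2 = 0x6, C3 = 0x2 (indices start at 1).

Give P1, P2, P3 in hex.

ECB decryption: P_i = D(K, C_i).
P1: D(K, 0x1) = 0x3.
P2: D(K, 0x6) = 0x4.
P3: D(K, 0x2) = 0x0.

P1 = 0x3, P2 = 0x4, P3 = 0x0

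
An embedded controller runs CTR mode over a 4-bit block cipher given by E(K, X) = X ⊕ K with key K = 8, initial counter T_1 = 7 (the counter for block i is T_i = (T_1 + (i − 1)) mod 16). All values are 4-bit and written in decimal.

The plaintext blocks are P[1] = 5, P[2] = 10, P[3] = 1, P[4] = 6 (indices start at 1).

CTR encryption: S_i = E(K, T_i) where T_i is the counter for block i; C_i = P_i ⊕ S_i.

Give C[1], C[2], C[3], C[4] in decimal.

C[1]: T = 7, S = E(K, T) = 15; 5 ⊕ 15 = 10.
C[2]: T = 8, S = E(K, T) = 0; 10 ⊕ 0 = 10.
C[3]: T = 9, S = E(K, T) = 1; 1 ⊕ 1 = 0.
C[4]: T = 10, S = E(K, T) = 2; 6 ⊕ 2 = 4.

C[1] = 10, C[2] = 10, C[3] = 0, C[4] = 4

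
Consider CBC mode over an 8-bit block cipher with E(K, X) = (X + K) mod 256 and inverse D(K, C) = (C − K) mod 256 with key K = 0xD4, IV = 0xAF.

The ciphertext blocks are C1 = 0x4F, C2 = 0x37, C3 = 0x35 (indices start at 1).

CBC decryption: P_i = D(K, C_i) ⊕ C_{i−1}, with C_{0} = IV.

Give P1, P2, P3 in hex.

P1 = 0xD4, P2 = 0x2C, P3 = 0x56

P1: D(K, 0x4F) = 0x7B; 0x7B ⊕ 0xAF = 0xD4.
P2: D(K, 0x37) = 0x63; 0x63 ⊕ 0x4F = 0x2C.
P3: D(K, 0x35) = 0x61; 0x61 ⊕ 0x37 = 0x56.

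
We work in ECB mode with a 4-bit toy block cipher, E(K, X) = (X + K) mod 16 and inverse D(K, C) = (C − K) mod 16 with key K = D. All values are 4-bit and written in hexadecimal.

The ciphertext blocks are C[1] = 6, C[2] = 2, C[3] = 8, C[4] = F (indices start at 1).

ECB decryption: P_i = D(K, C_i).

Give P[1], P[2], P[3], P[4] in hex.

P[1]: D(K, 6) = 9.
P[2]: D(K, 2) = 5.
P[3]: D(K, 8) = B.
P[4]: D(K, F) = 2.

P[1] = 9, P[2] = 5, P[3] = B, P[4] = 2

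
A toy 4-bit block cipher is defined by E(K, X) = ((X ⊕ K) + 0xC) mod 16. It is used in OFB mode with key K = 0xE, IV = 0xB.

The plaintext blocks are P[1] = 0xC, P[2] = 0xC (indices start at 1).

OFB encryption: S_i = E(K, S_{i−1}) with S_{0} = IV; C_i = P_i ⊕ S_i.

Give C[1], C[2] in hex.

C[1]: S = E(K, 0xB) = 0x1; 0xC ⊕ 0x1 = 0xD.
C[2]: S = E(K, 0x1) = 0xB; 0xC ⊕ 0xB = 0x7.

C[1] = 0xD, C[2] = 0x7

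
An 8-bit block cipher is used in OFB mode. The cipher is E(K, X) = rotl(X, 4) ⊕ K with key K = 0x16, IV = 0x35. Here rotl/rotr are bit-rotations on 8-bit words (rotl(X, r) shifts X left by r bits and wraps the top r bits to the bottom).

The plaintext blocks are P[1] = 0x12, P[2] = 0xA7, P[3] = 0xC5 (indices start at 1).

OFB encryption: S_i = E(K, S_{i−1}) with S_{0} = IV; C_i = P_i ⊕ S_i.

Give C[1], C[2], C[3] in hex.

C[1] = 0x57, C[2] = 0xE5, C[3] = 0xF7

C[1]: S = E(K, 0x35) = 0x45; 0x12 ⊕ 0x45 = 0x57.
C[2]: S = E(K, 0x45) = 0x42; 0xA7 ⊕ 0x42 = 0xE5.
C[3]: S = E(K, 0x42) = 0x32; 0xC5 ⊕ 0x32 = 0xF7.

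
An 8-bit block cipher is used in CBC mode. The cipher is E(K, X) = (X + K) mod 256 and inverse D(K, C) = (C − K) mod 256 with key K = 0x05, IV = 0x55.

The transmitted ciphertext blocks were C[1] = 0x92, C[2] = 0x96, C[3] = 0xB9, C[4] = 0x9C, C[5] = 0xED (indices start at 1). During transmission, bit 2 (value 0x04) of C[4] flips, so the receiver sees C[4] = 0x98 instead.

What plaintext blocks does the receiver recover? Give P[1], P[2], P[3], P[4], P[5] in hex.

P[1] = 0xD8, P[2] = 0x03, P[3] = 0x22, P[4] = 0x2A, P[5] = 0x70

CBC decryption: P_i = D(K, C_i) ⊕ C_{i−1}, with C_{0} = IV.
Only C[4] changed, to 0x98. In CBC, a change in C_i garbles P_i and flips the same bit in P_{i+1}. Decrypting the received ciphertext:
P[1]: D(K, 0x92) = 0x8D; 0x8D ⊕ 0x55 = 0xD8.
P[2]: D(K, 0x96) = 0x91; 0x91 ⊕ 0x92 = 0x03.
P[3]: D(K, 0xB9) = 0xB4; 0xB4 ⊕ 0x96 = 0x22.
P[4]: D(K, 0x98) = 0x93; 0x93 ⊕ 0xB9 = 0x2A.
P[5]: D(K, 0xED) = 0xE8; 0xE8 ⊕ 0x98 = 0x70.
Blocks that differ from the original plaintext: P[4], P[5].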